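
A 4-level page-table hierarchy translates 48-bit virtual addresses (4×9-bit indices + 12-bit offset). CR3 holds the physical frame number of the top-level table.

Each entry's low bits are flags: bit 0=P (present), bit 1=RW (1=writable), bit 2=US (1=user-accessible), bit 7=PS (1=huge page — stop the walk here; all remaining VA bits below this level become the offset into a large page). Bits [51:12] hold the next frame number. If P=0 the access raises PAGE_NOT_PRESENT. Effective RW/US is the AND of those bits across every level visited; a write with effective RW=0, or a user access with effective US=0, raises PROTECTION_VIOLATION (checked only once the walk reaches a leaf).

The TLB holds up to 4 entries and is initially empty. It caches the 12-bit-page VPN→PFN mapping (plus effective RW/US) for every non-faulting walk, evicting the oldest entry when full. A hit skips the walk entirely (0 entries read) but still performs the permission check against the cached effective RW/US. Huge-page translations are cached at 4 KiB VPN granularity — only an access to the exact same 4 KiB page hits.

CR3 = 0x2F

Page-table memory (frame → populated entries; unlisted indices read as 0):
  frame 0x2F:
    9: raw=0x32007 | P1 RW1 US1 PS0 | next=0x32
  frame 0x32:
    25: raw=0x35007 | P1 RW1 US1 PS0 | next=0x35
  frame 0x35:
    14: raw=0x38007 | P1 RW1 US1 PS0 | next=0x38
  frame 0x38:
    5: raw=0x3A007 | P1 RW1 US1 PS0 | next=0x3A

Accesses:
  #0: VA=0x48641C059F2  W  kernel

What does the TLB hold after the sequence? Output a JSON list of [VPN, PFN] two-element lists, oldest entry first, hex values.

Walk each access:
#0 VA=0x48641C059F2 (w,kernel):
  L0: frame=0x2F idx=9 entry=0x32007 [P=1 RW=1 US=1 PS=0]
  L1: frame=0x32 idx=25 entry=0x35007 [P=1 RW=1 US=1 PS=0]
  L2: frame=0x35 idx=14 entry=0x38007 [P=1 RW=1 US=1 PS=0]
  L3: frame=0x38 idx=5 entry=0x3A007 [P=1 RW=1 US=1 PS=0]
  ✓ 0x3A9F2  — 4 lookups

TLB: [["0x48641C05", "0x3A"]]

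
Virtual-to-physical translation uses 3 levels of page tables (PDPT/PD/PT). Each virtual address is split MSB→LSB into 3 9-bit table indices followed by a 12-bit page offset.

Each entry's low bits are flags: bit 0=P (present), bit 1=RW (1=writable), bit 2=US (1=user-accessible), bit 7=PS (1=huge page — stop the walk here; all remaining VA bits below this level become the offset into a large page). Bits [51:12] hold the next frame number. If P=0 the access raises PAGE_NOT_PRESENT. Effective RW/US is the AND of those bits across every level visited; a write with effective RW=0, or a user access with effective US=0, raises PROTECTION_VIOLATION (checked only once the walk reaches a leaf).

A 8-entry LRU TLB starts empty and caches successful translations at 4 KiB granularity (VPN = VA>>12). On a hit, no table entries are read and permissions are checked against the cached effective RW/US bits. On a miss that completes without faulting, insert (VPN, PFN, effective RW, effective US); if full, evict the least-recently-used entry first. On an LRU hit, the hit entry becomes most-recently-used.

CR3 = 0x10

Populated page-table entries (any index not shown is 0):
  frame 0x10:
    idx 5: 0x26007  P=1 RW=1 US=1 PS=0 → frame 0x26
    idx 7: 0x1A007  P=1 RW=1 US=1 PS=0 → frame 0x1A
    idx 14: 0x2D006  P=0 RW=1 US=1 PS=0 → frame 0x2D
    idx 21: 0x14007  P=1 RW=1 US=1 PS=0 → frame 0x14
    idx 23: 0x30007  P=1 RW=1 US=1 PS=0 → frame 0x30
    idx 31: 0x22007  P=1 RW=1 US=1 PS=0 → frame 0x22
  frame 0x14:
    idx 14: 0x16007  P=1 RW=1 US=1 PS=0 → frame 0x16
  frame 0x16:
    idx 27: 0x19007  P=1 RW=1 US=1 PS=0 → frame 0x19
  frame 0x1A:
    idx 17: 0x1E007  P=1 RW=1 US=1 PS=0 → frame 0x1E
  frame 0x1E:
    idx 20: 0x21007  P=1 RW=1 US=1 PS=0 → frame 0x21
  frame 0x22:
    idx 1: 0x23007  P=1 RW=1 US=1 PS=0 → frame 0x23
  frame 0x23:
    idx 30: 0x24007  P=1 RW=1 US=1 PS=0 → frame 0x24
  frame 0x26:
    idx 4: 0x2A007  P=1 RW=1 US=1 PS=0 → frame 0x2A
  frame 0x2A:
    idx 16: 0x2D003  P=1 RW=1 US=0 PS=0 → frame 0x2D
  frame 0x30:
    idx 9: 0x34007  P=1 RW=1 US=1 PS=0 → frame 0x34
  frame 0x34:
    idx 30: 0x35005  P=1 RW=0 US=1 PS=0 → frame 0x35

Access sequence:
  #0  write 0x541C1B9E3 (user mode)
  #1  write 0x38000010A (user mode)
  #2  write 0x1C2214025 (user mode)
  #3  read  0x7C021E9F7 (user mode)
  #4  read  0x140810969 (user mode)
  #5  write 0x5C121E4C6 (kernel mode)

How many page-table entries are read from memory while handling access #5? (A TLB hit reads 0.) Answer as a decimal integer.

Walk each access:
#0 VA=0x541C1B9E3 (w,user):
  lvl0: tbl 0x10, slot 21 ⇒ 0x14007 (P1/RW1/US1/PS0)
  lvl1: tbl 0x14, slot 14 ⇒ 0x16007 (P1/RW1/US1/PS0)
  lvl2: tbl 0x16, slot 27 ⇒ 0x19007 (P1/RW1/US1/PS0)
  ⇒ phys 0x199E3  [3 reads]
#1 VA=0x38000010A (w,user):
  lvl0: tbl 0x10, slot 14 ⇒ 0x2D006 (P0/RW1/US1/PS0)
  ⇒ fault: PAGE_NOT_PRESENT  — 1 lookups
#2 VA=0x1C2214025 (w,user):
  lvl0: tbl 0x10, slot 7 ⇒ 0x1A007 (P1/RW1/US1/PS0)
  lvl1: tbl 0x1A, slot 17 ⇒ 0x1E007 (P1/RW1/US1/PS0)
  lvl2: tbl 0x1E, slot 20 ⇒ 0x21007 (P1/RW1/US1/PS0)
  ⇒ phys 0x21025  [3 reads]
#3 VA=0x7C021E9F7 (r,user):
  lvl0: tbl 0x10, slot 31 ⇒ 0x22007 (P1/RW1/US1/PS0)
  lvl1: tbl 0x22, slot 1 ⇒ 0x23007 (P1/RW1/US1/PS0)
  lvl2: tbl 0x23, slot 30 ⇒ 0x24007 (P1/RW1/US1/PS0)
  ⇒ phys 0x249F7  [3 reads]
#4 VA=0x140810969 (r,user):
  lvl0: tbl 0x10, slot 5 ⇒ 0x26007 (P1/RW1/US1/PS0)
  lvl1: tbl 0x26, slot 4 ⇒ 0x2A007 (P1/RW1/US1/PS0)
  lvl2: tbl 0x2A, slot 16 ⇒ 0x2D003 (P1/RW1/US0/PS0)
  ⇒ fault: PROTECTION_VIOLATION  — 3 lookups
#5 VA=0x5C121E4C6 (w,kernel):
  lvl0: tbl 0x10, slot 23 ⇒ 0x30007 (P1/RW1/US1/PS0)
  lvl1: tbl 0x30, slot 9 ⇒ 0x34007 (P1/RW1/US1/PS0)
  lvl2: tbl 0x34, slot 30 ⇒ 0x35005 (P1/RW0/US1/PS0)
  ⇒ fault: PROTECTION_VIOLATION  — 3 lookups

Entries read for #5: 3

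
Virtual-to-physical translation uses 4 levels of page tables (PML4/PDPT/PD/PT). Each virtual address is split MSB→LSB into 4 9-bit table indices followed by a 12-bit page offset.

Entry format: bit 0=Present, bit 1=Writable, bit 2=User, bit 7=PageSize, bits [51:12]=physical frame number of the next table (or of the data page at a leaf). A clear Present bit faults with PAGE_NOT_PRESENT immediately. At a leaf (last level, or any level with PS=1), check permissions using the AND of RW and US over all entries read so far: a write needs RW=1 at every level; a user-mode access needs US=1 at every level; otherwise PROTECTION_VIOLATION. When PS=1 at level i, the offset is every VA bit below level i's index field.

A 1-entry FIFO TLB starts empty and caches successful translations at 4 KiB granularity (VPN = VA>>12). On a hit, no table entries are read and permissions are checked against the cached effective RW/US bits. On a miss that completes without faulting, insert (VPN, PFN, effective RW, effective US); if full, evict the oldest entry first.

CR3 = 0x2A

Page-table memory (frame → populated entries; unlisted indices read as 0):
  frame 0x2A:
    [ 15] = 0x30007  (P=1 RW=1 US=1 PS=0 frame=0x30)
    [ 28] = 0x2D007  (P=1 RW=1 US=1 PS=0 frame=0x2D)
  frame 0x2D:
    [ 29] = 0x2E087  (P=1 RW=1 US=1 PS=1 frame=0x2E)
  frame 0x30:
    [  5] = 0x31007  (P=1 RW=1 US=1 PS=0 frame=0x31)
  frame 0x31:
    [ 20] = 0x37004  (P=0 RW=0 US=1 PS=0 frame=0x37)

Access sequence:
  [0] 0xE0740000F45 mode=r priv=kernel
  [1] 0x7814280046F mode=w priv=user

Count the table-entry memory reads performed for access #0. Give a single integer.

Trace:
#0 VA=0xE0740000F45 (r,kernel):
  lvl0: tbl 0x2A, slot 28 ⇒ 0x2D007 (P1/RW1/US1/PS0)
  lvl1: tbl 0x2D, slot 29 ⇒ 0x2E087 (P1/RW1/US1/PS1)
  ✓ 0x2EF45 (huge @L1)  — 2 lookups
#1 VA=0x7814280046F (w,user):
  lvl0: tbl 0x2A, slot 15 ⇒ 0x30007 (P1/RW1/US1/PS0)
  lvl1: tbl 0x30, slot 5 ⇒ 0x31007 (P1/RW1/US1/PS0)
  lvl2: tbl 0x31, slot 20 ⇒ 0x37004 (P0/RW0/US1/PS0)
  ⇒ fault: PAGE_NOT_PRESENT  — 3 lookups

Entries read for #0: 2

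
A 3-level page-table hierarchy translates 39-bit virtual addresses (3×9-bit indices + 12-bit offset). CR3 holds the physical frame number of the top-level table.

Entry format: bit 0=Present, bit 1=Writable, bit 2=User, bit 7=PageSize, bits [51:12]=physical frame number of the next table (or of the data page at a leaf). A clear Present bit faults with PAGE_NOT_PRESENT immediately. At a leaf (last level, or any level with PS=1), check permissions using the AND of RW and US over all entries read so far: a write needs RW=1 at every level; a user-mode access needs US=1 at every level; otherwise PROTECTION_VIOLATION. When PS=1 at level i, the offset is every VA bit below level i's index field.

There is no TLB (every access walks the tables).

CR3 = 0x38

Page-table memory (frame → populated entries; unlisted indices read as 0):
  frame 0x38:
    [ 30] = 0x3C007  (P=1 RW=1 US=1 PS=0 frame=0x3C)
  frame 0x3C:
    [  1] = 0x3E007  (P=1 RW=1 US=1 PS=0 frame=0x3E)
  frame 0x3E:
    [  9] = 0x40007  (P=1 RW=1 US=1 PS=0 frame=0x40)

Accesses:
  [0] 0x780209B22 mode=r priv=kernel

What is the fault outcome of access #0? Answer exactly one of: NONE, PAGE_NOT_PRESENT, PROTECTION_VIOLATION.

Trace:
#0 VA=0x780209B22 (r,kernel):
  lvl0: tbl 0x38, slot 30 ⇒ 0x3C007 (P1/RW1/US1/PS0)
  lvl1: tbl 0x3C, slot 1 ⇒ 0x3E007 (P1/RW1/US1/PS0)
  lvl2: tbl 0x3E, slot 9 ⇒ 0x40007 (P1/RW1/US1/PS0)
  → PA=0x40B22  (3 entries read)

Access #0 fault: NONE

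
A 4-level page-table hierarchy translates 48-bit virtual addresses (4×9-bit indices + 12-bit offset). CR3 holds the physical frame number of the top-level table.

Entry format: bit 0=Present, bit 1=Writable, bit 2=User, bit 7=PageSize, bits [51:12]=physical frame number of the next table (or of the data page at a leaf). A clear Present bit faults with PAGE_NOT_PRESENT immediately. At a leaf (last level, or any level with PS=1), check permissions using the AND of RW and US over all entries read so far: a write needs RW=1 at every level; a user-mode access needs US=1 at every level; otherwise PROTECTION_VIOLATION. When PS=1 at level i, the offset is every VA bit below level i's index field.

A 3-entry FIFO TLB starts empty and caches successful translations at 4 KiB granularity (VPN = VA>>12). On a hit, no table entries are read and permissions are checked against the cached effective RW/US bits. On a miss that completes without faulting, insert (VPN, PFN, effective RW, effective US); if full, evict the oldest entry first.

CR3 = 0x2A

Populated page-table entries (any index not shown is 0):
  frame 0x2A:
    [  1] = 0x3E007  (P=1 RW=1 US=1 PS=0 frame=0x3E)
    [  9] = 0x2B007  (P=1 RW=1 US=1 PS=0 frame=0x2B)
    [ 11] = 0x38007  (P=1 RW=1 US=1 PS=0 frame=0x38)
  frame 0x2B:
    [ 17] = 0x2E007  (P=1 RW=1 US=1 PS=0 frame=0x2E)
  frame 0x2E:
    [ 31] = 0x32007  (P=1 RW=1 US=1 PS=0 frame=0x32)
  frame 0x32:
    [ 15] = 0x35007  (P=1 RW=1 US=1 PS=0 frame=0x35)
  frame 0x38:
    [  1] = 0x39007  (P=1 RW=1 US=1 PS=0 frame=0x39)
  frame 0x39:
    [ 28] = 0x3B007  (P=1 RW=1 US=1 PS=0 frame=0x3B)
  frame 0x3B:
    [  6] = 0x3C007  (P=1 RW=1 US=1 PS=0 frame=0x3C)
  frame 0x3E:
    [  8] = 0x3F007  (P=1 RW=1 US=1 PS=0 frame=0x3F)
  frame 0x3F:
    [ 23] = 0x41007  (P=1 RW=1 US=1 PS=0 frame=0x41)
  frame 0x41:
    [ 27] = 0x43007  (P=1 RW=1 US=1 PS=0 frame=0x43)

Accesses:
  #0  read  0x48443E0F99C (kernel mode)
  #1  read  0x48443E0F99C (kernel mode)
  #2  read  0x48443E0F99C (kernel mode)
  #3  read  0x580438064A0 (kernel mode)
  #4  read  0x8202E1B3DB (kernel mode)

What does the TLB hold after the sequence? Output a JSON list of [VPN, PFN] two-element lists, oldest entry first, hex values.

Walk each access:
#0 VA=0x48443E0F99C (r,kernel):
  lvl0: tbl 0x2A, slot 9 ⇒ 0x2B007 (P1/RW1/US1/PS0)
  lvl1: tbl 0x2B, slot 17 ⇒ 0x2E007 (P1/RW1/US1/PS0)
  lvl2: tbl 0x2E, slot 31 ⇒ 0x32007 (P1/RW1/US1/PS0)
  lvl3: tbl 0x32, slot 15 ⇒ 0x35007 (P1/RW1/US1/PS0)
  ✓ 0x3599C  — 4 lookups
#1 VA=0x48443E0F99C (r,kernel):
  TLB hit vpn=0x48443E0F → PA=0x3599C
#2 VA=0x48443E0F99C (r,kernel):
  TLB hit vpn=0x48443E0F → PA=0x3599C
#3 VA=0x580438064A0 (r,kernel):
  lvl0: tbl 0x2A, slot 11 ⇒ 0x38007 (P1/RW1/US1/PS0)
  lvl1: tbl 0x38, slot 1 ⇒ 0x39007 (P1/RW1/US1/PS0)
  lvl2: tbl 0x39, slot 28 ⇒ 0x3B007 (P1/RW1/US1/PS0)
  lvl3: tbl 0x3B, slot 6 ⇒ 0x3C007 (P1/RW1/US1/PS0)
  ✓ 0x3C4A0  — 4 lookups
#4 VA=0x8202E1B3DB (r,kernel):
  lvl0: tbl 0x2A, slot 1 ⇒ 0x3E007 (P1/RW1/US1/PS0)
  lvl1: tbl 0x3E, slot 8 ⇒ 0x3F007 (P1/RW1/US1/PS0)
  lvl2: tbl 0x3F, slot 23 ⇒ 0x41007 (P1/RW1/US1/PS0)
  lvl3: tbl 0x41, slot 27 ⇒ 0x43007 (P1/RW1/US1/PS0)
  ✓ 0x433DB  — 4 lookups

TLB: [["0x48443E0F", "0x35"], ["0x58043806", "0x3C"], ["0x8202E1B", "0x43"]]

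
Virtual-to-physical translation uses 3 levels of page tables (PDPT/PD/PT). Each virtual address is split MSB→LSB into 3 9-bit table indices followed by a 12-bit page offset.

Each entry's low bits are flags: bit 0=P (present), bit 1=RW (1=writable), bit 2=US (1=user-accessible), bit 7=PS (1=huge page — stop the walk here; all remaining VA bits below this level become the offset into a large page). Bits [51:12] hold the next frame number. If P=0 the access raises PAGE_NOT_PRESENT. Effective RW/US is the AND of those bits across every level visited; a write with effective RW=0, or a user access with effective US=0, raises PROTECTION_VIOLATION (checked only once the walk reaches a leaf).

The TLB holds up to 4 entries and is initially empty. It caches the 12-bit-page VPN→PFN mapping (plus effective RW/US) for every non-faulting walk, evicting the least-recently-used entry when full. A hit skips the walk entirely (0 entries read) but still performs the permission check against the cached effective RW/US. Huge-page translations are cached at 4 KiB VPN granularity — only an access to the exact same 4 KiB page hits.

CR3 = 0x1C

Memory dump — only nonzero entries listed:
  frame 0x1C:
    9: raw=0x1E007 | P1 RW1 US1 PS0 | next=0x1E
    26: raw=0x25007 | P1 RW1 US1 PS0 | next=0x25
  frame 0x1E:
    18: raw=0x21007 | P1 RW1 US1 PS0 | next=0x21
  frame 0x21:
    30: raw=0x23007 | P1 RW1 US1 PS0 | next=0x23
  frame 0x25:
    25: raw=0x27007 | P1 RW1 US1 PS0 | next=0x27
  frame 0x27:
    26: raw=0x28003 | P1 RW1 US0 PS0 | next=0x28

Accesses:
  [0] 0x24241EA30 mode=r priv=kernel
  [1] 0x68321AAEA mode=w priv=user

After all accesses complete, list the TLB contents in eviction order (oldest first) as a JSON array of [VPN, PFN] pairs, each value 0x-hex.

Trace:
#0 VA=0x24241EA30 (r,kernel):
  [0] read 0x1C idx=9: raw=0x1E007 flags P=1 W=1 U=1 S=0
  [1] read 0x1E idx=18: raw=0x21007 flags P=1 W=1 U=1 S=0
  [2] read 0x21 idx=30: raw=0x23007 flags P=1 W=1 U=1 S=0
  ✓ 0x23A30  — 3 lookups
#1 VA=0x68321AAEA (w,user):
  [0] read 0x1C idx=26: raw=0x25007 flags P=1 W=1 U=1 S=0
  [1] read 0x25 idx=25: raw=0x27007 flags P=1 W=1 U=1 S=0
  [2] read 0x27 idx=26: raw=0x28003 flags P=1 W=1 U=0 S=0
  → PROTECTION_VIOLATION  (3 entries read)

TLB: [["0x24241E", "0x23"]]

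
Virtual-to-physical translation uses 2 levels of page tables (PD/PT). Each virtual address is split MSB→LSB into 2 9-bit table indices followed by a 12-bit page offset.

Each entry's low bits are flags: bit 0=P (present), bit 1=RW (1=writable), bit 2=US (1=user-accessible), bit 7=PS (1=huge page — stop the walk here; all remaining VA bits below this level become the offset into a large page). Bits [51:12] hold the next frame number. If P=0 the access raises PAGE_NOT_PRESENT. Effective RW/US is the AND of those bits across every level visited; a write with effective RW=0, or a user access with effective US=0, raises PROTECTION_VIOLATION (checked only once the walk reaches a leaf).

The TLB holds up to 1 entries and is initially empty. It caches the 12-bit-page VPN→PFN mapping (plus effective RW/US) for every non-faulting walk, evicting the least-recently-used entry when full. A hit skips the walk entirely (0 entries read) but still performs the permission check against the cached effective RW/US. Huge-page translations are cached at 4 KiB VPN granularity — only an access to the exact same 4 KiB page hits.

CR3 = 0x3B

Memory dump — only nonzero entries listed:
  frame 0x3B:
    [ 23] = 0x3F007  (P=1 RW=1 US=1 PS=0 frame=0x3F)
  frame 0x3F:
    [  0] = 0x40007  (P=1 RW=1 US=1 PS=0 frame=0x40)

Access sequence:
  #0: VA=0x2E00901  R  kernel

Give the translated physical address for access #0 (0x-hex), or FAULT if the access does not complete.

Trace:
#0 VA=0x2E00901 (r,kernel):
  [0] read 0x3B idx=23: raw=0x3F007 flags P=1 W=1 U=1 S=0
  [1] read 0x3F idx=0: raw=0x40007 flags P=1 W=1 U=1 S=0
  → PA=0x40901  (2 entries read)

Access #0 PA: 0x40901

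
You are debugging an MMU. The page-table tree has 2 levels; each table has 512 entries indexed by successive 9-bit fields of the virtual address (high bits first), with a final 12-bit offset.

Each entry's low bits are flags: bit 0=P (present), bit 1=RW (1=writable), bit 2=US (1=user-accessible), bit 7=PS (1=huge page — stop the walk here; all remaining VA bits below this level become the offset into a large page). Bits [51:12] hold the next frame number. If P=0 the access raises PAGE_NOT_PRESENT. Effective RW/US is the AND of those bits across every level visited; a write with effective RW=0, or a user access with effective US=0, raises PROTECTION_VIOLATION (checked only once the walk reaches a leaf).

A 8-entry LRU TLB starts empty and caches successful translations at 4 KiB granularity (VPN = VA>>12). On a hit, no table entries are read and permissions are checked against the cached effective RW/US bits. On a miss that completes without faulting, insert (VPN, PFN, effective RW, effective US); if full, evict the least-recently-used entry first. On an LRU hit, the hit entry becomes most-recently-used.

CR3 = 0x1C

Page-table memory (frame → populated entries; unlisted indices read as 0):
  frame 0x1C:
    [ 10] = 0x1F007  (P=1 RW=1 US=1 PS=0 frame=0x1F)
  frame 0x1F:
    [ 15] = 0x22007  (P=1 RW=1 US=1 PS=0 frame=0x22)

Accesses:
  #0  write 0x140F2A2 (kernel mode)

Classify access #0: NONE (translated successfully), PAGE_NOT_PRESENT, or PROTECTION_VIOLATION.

Walk each access:
#0 VA=0x140F2A2 (w,kernel):
  L0 @0x1C[10] → 0x1F007  P=1,RW=1,US=1,PS=0
  L1 @0x1F[15] → 0x22007  P=1,RW=1,US=1,PS=0
  ⇒ phys 0x222A2  [2 reads]

Access #0 fault: NONE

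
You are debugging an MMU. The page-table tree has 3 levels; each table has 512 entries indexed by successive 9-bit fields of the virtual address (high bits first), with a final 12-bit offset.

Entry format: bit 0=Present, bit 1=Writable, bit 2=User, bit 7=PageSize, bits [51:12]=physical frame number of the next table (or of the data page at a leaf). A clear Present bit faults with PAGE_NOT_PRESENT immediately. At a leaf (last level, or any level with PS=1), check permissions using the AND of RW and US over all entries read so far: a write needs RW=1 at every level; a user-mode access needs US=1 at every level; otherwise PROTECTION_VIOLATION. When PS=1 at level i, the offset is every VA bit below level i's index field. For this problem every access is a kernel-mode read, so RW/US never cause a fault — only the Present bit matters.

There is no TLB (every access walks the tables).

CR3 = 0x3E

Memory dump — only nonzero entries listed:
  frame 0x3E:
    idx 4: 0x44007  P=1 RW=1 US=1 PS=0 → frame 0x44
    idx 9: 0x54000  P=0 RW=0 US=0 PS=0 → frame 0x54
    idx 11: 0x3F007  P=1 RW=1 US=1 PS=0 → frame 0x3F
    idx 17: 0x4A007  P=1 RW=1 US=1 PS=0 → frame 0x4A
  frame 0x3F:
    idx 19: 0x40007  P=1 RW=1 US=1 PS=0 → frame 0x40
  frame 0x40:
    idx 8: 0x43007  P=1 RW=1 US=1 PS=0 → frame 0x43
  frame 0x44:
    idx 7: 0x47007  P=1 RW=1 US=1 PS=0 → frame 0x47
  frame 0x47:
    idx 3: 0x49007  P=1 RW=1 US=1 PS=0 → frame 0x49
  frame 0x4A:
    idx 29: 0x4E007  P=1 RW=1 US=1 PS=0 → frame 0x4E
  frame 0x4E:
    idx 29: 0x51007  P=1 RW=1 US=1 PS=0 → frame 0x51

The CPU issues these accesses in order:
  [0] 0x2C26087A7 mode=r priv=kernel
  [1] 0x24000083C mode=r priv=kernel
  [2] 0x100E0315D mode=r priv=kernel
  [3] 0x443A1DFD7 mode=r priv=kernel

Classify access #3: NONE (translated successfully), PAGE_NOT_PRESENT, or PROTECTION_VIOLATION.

Trace:
#0 VA=0x2C26087A7 (r,kernel):
  lvl0: tbl 0x3E, slot 11 ⇒ 0x3F007 (P1/RW1/US1/PS0)
  lvl1: tbl 0x3F, slot 19 ⇒ 0x40007 (P1/RW1/US1/PS0)
  lvl2: tbl 0x40, slot 8 ⇒ 0x43007 (P1/RW1/US1/PS0)
  → PA=0x437A7  (3 entries read)
#1 VA=0x24000083C (r,kernel):
  lvl0: tbl 0x3E, slot 9 ⇒ 0x54000 (P0/RW0/US0/PS0)
  → PAGE_NOT_PRESENT  (1 entries read)
#2 VA=0x100E0315D (r,kernel):
  lvl0: tbl 0x3E, slot 4 ⇒ 0x44007 (P1/RW1/US1/PS0)
  lvl1: tbl 0x44, slot 7 ⇒ 0x47007 (P1/RW1/US1/PS0)
  lvl2: tbl 0x47, slot 3 ⇒ 0x49007 (P1/RW1/US1/PS0)
  → PA=0x4915D  (3 entries read)
#3 VA=0x443A1DFD7 (r,kernel):
  lvl0: tbl 0x3E, slot 17 ⇒ 0x4A007 (P1/RW1/US1/PS0)
  lvl1: tbl 0x4A, slot 29 ⇒ 0x4E007 (P1/RW1/US1/PS0)
  lvl2: tbl 0x4E, slot 29 ⇒ 0x51007 (P1/RW1/US1/PS0)
  → PA=0x51FD7  (3 entries read)

Access #3 fault: NONE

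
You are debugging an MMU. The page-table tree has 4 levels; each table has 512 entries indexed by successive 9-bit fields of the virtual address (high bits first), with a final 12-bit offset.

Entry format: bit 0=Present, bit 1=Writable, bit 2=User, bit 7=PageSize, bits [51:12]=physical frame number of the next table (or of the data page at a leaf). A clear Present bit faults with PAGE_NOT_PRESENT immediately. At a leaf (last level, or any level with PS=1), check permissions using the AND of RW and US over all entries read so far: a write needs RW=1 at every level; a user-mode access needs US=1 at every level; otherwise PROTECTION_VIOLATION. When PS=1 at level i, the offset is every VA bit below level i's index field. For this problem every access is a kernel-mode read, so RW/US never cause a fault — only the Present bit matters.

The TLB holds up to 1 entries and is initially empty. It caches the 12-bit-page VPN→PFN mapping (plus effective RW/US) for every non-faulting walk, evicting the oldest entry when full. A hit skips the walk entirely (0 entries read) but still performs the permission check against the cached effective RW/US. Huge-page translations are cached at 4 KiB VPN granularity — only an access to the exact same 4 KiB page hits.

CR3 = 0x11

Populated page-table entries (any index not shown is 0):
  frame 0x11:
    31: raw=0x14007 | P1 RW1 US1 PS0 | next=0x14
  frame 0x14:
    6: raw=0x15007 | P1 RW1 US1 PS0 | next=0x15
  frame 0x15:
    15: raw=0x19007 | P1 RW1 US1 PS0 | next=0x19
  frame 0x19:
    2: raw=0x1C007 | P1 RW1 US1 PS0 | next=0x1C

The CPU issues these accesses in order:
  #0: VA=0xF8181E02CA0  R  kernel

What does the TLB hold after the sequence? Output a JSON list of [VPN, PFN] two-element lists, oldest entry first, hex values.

Trace:
#0 VA=0xF8181E02CA0 (r,kernel):
  L0 @0x11[31] → 0x14007  P=1,RW=1,US=1,PS=0
  L1 @0x14[6] → 0x15007  P=1,RW=1,US=1,PS=0
  L2 @0x15[15] → 0x19007  P=1,RW=1,US=1,PS=0
  L3 @0x19[2] → 0x1C007  P=1,RW=1,US=1,PS=0
  → PA=0x1CCA0  (4 entries read)

TLB: [["0xF8181E02", "0x1C"]]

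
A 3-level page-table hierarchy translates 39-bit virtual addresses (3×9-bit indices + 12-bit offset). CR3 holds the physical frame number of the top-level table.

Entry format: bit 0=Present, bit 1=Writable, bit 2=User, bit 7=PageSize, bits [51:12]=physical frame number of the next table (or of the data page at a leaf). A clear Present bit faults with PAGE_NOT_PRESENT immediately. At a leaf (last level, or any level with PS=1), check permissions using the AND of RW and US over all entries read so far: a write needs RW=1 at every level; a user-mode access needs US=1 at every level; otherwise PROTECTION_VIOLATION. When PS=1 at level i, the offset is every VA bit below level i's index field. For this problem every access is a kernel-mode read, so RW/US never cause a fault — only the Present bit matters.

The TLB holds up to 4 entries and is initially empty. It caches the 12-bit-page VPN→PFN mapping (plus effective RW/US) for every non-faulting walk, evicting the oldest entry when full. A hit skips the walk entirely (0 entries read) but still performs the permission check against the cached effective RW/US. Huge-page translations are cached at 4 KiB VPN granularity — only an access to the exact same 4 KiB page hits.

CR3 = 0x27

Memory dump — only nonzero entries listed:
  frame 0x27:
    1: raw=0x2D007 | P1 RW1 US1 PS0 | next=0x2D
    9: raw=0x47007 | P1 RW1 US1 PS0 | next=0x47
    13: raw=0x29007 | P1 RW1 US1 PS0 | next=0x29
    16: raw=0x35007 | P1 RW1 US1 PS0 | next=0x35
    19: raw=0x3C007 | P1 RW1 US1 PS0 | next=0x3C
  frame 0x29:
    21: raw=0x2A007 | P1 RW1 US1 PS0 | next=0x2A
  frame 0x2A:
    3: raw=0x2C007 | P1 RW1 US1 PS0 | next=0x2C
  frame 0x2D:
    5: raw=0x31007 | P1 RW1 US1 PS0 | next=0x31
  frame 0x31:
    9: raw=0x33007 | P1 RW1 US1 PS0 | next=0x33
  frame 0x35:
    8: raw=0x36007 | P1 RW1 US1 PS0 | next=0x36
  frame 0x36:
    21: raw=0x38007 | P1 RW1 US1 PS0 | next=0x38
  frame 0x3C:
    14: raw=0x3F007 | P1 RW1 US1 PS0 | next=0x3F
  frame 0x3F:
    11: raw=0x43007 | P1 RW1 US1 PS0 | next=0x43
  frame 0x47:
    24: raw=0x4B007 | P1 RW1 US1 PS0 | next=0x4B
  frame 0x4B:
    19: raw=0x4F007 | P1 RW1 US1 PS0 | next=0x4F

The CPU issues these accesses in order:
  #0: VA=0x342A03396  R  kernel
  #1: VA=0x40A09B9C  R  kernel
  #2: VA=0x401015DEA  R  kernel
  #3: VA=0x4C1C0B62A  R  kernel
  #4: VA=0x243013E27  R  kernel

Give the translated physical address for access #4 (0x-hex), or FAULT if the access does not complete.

Per-access translation:
#0 VA=0x342A03396 (r,kernel):
  L0 @0x27[13] → 0x29007  P=1,RW=1,US=1,PS=0
  L1 @0x29[21] → 0x2A007  P=1,RW=1,US=1,PS=0
  L2 @0x2A[3] → 0x2C007  P=1,RW=1,US=1,PS=0
  → PA=0x2C396  (3 entries read)
#1 VA=0x40A09B9C (r,kernel):
  L0 @0x27[1] → 0x2D007  P=1,RW=1,US=1,PS=0
  L1 @0x2D[5] → 0x31007  P=1,RW=1,US=1,PS=0
  L2 @0x31[9] → 0x33007  P=1,RW=1,US=1,PS=0
  → PA=0x33B9C  (3 entries read)
#2 VA=0x401015DEA (r,kernel):
  L0 @0x27[16] → 0x35007  P=1,RW=1,US=1,PS=0
  L1 @0x35[8] → 0x36007  P=1,RW=1,US=1,PS=0
  L2 @0x36[21] → 0x38007  P=1,RW=1,US=1,PS=0
  → PA=0x38DEA  (3 entries read)
#3 VA=0x4C1C0B62A (r,kernel):
  L0 @0x27[19] → 0x3C007  P=1,RW=1,US=1,PS=0
  L1 @0x3C[14] → 0x3F007  P=1,RW=1,US=1,PS=0
  L2 @0x3F[11] → 0x43007  P=1,RW=1,US=1,PS=0
  → PA=0x4362A  (3 entries read)
#4 VA=0x243013E27 (r,kernel):
  L0 @0x27[9] → 0x47007  P=1,RW=1,US=1,PS=0
  L1 @0x47[24] → 0x4B007  P=1,RW=1,US=1,PS=0
  L2 @0x4B[19] → 0x4F007  P=1,RW=1,US=1,PS=0
  → PA=0x4FE27  (3 entries read)

Access #4 PA: 0x4FE27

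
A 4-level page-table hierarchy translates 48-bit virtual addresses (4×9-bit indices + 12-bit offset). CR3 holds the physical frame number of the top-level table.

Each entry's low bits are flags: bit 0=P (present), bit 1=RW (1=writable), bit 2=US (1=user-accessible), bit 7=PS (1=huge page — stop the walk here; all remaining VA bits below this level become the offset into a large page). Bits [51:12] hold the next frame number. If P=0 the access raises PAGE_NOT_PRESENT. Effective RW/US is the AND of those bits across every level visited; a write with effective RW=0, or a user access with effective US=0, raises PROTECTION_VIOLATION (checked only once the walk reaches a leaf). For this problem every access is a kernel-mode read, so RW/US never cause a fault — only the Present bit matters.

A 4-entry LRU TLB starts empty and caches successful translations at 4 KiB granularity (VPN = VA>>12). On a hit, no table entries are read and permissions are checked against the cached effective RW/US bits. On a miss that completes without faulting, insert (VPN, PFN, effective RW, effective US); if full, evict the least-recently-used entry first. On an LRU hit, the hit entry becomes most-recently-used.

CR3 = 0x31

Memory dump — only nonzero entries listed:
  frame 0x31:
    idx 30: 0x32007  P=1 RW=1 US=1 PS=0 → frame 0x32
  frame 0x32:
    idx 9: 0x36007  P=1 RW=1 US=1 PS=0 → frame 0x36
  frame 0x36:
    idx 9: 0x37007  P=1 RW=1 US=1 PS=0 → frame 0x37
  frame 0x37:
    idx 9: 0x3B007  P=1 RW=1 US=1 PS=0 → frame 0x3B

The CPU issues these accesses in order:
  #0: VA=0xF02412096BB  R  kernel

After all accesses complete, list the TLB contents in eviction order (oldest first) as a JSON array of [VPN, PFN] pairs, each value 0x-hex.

Trace:
#0 VA=0xF02412096BB (r,kernel):
  L0: frame=0x31 idx=30 entry=0x32007 [P=1 RW=1 US=1 PS=0]
  L1: frame=0x32 idx=9 entry=0x36007 [P=1 RW=1 US=1 PS=0]
  L2: frame=0x36 idx=9 entry=0x37007 [P=1 RW=1 US=1 PS=0]
  L3: frame=0x37 idx=9 entry=0x3B007 [P=1 RW=1 US=1 PS=0]
  → PA=0x3B6BB  (4 entries read)

TLB: [["0xF0241209", "0x3B"]]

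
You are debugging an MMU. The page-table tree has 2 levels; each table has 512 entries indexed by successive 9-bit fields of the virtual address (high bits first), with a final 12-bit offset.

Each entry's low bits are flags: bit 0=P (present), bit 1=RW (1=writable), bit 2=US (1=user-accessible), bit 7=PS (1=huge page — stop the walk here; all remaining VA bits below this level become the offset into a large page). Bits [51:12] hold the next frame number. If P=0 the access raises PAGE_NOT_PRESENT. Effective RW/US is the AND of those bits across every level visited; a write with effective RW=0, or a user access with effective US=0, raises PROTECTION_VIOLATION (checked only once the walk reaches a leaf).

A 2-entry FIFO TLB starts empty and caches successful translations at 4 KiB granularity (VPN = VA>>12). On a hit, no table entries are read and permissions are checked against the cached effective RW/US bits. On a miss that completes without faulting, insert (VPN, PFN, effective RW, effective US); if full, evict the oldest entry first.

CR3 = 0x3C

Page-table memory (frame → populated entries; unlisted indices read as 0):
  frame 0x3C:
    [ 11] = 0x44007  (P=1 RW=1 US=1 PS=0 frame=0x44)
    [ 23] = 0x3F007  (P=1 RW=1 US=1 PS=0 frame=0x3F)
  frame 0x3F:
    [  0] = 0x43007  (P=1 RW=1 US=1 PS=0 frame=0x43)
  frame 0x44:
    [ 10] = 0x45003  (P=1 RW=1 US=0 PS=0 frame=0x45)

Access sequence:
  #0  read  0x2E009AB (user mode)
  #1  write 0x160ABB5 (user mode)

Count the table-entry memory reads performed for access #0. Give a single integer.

Walk each access:
#0 VA=0x2E009AB (r,user):
  [0] read 0x3C idx=23: raw=0x3F007 flags P=1 W=1 U=1 S=0
  [1] read 0x3F idx=0: raw=0x43007 flags P=1 W=1 U=1 S=0
  ✓ 0x439AB  — 2 lookups
#1 VA=0x160ABB5 (w,user):
  [0] read 0x3C idx=11: raw=0x44007 flags P=1 W=1 U=1 S=0
  [1] read 0x44 idx=10: raw=0x45003 flags P=1 W=1 U=0 S=0
  ✗ PROTECTION_VIOLATION  [2 reads]

Entries read for #0: 2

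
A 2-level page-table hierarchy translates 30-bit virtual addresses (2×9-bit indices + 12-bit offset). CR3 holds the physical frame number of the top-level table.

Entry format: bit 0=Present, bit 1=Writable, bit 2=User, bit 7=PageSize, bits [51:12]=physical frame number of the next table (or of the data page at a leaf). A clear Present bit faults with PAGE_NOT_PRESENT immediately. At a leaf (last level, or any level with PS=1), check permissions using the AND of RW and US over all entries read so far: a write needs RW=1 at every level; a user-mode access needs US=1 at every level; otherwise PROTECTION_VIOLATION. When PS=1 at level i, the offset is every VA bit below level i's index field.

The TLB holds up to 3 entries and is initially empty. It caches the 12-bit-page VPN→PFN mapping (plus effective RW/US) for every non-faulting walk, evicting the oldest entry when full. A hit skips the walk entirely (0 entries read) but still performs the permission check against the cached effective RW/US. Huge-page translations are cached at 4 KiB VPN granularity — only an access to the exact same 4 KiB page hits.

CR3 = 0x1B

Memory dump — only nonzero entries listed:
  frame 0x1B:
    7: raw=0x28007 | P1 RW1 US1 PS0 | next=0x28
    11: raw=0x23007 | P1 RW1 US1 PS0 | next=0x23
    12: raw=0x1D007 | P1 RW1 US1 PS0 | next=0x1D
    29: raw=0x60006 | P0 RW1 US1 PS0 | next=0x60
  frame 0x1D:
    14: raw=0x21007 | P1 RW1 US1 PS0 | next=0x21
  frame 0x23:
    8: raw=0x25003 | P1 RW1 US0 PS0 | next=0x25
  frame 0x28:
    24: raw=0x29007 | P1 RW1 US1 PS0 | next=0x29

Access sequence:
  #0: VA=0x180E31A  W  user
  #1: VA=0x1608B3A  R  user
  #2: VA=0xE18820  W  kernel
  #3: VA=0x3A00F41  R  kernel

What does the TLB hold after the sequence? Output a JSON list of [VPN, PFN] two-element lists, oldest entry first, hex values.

Walk each access:
#0 VA=0x180E31A (w,user):
  L0: frame=0x1B idx=12 entry=0x1D007 [P=1 RW=1 US=1 PS=0]
  L1: frame=0x1D idx=14 entry=0x21007 [P=1 RW=1 US=1 PS=0]
  → PA=0x2131A  (2 entries read)
#1 VA=0x1608B3A (r,user):
  L0: frame=0x1B idx=11 entry=0x23007 [P=1 RW=1 US=1 PS=0]
  L1: frame=0x23 idx=8 entry=0x25003 [P=1 RW=1 US=0 PS=0]
  ⇒ fault: PROTECTION_VIOLATION  — 2 lookups
#2 VA=0xE18820 (w,kernel):
  L0: frame=0x1B idx=7 entry=0x28007 [P=1 RW=1 US=1 PS=0]
  L1: frame=0x28 idx=24 entry=0x29007 [P=1 RW=1 US=1 PS=0]
  → PA=0x29820  (2 entries read)
#3 VA=0x3A00F41 (r,kernel):
  L0: frame=0x1B idx=29 entry=0x60006 [P=0 RW=1 US=1 PS=0]
  ⇒ fault: PAGE_NOT_PRESENT  — 1 lookups

TLB: [["0x180E", "0x21"], ["0xE18", "0x29"]]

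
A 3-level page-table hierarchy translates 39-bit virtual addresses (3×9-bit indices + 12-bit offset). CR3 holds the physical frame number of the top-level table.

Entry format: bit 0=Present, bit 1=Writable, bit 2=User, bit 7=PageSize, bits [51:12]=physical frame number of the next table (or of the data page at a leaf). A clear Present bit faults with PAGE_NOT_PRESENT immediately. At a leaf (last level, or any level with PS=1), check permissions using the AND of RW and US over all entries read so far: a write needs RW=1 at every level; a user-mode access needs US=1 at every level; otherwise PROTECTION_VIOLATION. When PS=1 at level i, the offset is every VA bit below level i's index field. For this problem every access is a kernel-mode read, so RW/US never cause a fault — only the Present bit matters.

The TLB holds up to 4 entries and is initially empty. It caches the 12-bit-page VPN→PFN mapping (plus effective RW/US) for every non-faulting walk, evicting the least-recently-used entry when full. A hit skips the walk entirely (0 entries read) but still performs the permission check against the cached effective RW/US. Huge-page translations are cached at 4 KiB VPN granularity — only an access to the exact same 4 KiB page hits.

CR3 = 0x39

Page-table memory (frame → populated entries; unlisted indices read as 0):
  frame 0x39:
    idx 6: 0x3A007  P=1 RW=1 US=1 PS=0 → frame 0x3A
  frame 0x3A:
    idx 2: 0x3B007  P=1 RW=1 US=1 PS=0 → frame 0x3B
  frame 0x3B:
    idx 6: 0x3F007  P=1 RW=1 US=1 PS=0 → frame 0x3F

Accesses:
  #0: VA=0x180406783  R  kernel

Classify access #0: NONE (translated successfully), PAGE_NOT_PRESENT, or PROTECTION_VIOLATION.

Trace:
#0 VA=0x180406783 (r,kernel):
  [0] read 0x39 idx=6: raw=0x3A007 flags P=1 W=1 U=1 S=0
  [1] read 0x3A idx=2: raw=0x3B007 flags P=1 W=1 U=1 S=0
  [2] read 0x3B idx=6: raw=0x3F007 flags P=1 W=1 U=1 S=0
  ✓ 0x3F783  — 3 lookups

Access #0 fault: NONE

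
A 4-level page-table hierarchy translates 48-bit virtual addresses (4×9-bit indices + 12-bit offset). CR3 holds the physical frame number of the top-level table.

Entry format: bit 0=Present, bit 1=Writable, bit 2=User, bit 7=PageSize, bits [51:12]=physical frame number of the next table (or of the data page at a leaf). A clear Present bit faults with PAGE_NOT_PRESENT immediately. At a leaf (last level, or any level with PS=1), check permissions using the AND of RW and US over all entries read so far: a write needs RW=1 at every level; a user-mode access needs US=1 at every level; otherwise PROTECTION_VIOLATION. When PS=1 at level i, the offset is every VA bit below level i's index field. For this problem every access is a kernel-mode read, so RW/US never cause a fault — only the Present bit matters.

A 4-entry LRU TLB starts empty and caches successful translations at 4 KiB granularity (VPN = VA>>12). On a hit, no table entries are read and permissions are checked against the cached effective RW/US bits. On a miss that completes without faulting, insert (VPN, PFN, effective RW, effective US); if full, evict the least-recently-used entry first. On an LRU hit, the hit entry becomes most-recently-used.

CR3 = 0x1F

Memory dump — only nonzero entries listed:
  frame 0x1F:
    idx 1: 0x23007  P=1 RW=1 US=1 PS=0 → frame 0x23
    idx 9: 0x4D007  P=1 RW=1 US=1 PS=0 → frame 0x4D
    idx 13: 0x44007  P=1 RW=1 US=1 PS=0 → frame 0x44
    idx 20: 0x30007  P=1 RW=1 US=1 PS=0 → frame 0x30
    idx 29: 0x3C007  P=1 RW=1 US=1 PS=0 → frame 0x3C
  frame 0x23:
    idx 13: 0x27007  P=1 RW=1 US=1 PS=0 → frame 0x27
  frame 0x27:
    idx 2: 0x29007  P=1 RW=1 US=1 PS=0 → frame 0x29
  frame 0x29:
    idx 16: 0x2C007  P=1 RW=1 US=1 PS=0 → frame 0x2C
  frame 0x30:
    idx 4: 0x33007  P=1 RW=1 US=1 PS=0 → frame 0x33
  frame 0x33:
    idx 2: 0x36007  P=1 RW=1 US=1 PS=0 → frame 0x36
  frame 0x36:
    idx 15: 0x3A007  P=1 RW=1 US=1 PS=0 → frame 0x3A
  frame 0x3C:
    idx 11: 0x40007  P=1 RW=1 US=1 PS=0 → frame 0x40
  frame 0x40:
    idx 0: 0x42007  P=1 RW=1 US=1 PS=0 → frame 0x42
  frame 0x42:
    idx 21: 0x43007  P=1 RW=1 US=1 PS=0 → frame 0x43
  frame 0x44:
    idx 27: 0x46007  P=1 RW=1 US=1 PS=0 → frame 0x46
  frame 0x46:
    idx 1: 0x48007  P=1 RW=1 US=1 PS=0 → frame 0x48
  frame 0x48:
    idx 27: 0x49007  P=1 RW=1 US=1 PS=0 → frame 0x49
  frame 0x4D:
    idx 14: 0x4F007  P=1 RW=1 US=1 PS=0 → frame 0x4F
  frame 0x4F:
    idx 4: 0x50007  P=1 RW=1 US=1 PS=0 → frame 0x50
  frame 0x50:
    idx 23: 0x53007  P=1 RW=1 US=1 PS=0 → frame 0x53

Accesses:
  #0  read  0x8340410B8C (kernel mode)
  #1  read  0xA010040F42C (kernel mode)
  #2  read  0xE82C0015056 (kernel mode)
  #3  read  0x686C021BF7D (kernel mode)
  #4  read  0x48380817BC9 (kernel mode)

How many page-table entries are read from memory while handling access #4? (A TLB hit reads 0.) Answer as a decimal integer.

Per-access translation:
#0 VA=0x8340410B8C (r,kernel):
  [0] read 0x1F idx=1: raw=0x23007 flags P=1 W=1 U=1 S=0
  [1] read 0x23 idx=13: raw=0x27007 flags P=1 W=1 U=1 S=0
  [2] read 0x27 idx=2: raw=0x29007 flags P=1 W=1 U=1 S=0
  [3] read 0x29 idx=16: raw=0x2C007 flags P=1 W=1 U=1 S=0
  ✓ 0x2CB8C  — 4 lookups
#1 VA=0xA010040F42C (r,kernel):
  [0] read 0x1F idx=20: raw=0x30007 flags P=1 W=1 U=1 S=0
  [1] read 0x30 idx=4: raw=0x33007 flags P=1 W=1 U=1 S=0
  [2] read 0x33 idx=2: raw=0x36007 flags P=1 W=1 U=1 S=0
  [3] read 0x36 idx=15: raw=0x3A007 flags P=1 W=1 U=1 S=0
  ✓ 0x3A42C  — 4 lookups
#2 VA=0xE82C0015056 (r,kernel):
  [0] read 0x1F idx=29: raw=0x3C007 flags P=1 W=1 U=1 S=0
  [1] read 0x3C idx=11: raw=0x40007 flags P=1 W=1 U=1 S=0
  [2] read 0x40 idx=0: raw=0x42007 flags P=1 W=1 U=1 S=0
  [3] read 0x42 idx=21: raw=0x43007 flags P=1 W=1 U=1 S=0
  ✓ 0x43056  — 4 lookups
#3 VA=0x686C021BF7D (r,kernel):
  [0] read 0x1F idx=13: raw=0x44007 flags P=1 W=1 U=1 S=0
  [1] read 0x44 idx=27: raw=0x46007 flags P=1 W=1 U=1 S=0
  [2] read 0x46 idx=1: raw=0x48007 flags P=1 W=1 U=1 S=0
  [3] read 0x48 idx=27: raw=0x49007 flags P=1 W=1 U=1 S=0
  ✓ 0x49F7D  — 4 lookups
#4 VA=0x48380817BC9 (r,kernel):
  [0] read 0x1F idx=9: raw=0x4D007 flags P=1 W=1 U=1 S=0
  [1] read 0x4D idx=14: raw=0x4F007 flags P=1 W=1 U=1 S=0
  [2] read 0x4F idx=4: raw=0x50007 flags P=1 W=1 U=1 S=0
  [3] read 0x50 idx=23: raw=0x53007 flags P=1 W=1 U=1 S=0
  ✓ 0x53BC9  — 4 lookups

Entries read for #4: 4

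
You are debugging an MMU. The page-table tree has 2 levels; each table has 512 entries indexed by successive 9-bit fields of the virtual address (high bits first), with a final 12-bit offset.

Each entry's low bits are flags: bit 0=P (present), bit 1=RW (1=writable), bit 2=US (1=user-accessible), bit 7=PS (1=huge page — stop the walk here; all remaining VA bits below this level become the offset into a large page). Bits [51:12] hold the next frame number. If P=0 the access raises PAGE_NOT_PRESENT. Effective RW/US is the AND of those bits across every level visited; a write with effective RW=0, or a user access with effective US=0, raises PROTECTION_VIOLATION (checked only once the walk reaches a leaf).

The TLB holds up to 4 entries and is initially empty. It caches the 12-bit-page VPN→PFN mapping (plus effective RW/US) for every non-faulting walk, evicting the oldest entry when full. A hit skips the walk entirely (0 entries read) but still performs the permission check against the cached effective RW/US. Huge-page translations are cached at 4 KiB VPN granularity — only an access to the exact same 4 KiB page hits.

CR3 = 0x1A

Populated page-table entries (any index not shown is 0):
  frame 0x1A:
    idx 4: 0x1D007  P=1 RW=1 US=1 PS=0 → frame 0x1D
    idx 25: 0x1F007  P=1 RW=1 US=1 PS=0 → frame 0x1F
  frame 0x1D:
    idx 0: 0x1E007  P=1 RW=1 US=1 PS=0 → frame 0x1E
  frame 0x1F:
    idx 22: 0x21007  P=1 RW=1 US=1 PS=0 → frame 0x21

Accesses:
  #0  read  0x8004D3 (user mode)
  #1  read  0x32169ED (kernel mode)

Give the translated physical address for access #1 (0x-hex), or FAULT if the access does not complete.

Per-access translation:
#0 VA=0x8004D3 (r,user):
  [0] read 0x1A idx=4: raw=0x1D007 flags P=1 W=1 U=1 S=0
  [1] read 0x1D idx=0: raw=0x1E007 flags P=1 W=1 U=1 S=0
  → PA=0x1E4D3  (2 entries read)
#1 VA=0x32169ED (r,kernel):
  [0] read 0x1A idx=25: raw=0x1F007 flags P=1 W=1 U=1 S=0
  [1] read 0x1F idx=22: raw=0x21007 flags P=1 W=1 U=1 S=0
  → PA=0x219ED  (2 entries read)

Access #1 PA: 0x219ED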